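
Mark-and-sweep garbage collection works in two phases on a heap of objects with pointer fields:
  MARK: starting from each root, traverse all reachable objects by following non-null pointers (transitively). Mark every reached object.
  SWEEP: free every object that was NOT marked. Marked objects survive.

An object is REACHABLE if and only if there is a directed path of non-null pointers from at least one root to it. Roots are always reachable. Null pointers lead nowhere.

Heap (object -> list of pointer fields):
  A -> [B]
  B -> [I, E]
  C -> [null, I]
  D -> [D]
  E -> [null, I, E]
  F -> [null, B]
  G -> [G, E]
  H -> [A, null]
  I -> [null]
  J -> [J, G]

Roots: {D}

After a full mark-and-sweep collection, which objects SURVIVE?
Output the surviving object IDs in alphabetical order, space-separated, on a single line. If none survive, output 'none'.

Roots: D
Mark D: refs=D, marked=D
Unmarked (collected): A B C E F G H I J

Answer: D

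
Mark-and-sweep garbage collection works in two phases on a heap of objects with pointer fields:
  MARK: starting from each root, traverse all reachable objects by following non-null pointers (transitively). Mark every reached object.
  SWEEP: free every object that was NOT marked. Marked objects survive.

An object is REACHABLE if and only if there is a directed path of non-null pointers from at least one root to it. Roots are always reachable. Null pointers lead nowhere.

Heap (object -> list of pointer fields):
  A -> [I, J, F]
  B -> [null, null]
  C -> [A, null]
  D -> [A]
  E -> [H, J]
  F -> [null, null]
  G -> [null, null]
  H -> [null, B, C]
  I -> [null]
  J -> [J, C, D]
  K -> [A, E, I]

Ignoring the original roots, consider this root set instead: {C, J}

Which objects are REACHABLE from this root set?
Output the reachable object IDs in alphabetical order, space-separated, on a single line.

Answer: A C D F I J

Derivation:
Roots: C J
Mark C: refs=A null, marked=C
Mark J: refs=J C D, marked=C J
Mark A: refs=I J F, marked=A C J
Mark D: refs=A, marked=A C D J
Mark I: refs=null, marked=A C D I J
Mark F: refs=null null, marked=A C D F I J
Unmarked (collected): B E G H K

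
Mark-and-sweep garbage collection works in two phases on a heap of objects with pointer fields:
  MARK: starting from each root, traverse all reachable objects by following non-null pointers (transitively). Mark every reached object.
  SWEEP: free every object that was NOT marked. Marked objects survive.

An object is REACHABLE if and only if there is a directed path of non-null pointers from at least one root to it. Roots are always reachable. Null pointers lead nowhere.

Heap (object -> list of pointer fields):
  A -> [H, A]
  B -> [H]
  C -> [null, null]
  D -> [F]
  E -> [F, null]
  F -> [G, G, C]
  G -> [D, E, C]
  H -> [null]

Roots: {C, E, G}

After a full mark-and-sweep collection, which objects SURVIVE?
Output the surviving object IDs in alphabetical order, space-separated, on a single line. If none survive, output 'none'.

Answer: C D E F G

Derivation:
Roots: C E G
Mark C: refs=null null, marked=C
Mark E: refs=F null, marked=C E
Mark G: refs=D E C, marked=C E G
Mark F: refs=G G C, marked=C E F G
Mark D: refs=F, marked=C D E F G
Unmarked (collected): A B H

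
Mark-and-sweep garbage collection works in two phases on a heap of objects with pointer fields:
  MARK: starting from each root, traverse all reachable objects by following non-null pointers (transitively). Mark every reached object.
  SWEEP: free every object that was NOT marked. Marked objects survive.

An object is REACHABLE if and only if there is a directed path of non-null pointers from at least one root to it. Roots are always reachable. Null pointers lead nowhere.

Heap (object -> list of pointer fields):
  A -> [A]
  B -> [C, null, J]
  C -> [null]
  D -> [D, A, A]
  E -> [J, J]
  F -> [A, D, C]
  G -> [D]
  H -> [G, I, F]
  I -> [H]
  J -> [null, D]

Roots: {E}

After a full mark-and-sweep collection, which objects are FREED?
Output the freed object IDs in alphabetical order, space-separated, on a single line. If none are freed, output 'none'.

Roots: E
Mark E: refs=J J, marked=E
Mark J: refs=null D, marked=E J
Mark D: refs=D A A, marked=D E J
Mark A: refs=A, marked=A D E J
Unmarked (collected): B C F G H I

Answer: B C F G H I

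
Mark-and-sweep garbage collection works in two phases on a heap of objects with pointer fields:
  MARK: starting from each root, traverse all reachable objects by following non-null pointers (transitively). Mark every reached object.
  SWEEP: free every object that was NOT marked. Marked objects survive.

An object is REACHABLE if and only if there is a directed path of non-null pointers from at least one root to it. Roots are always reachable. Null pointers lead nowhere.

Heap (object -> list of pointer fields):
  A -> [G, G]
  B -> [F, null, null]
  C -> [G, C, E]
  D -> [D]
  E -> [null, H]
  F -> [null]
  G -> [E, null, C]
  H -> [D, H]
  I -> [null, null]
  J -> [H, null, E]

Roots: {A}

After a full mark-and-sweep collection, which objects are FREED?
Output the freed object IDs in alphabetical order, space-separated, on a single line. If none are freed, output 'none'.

Answer: B F I J

Derivation:
Roots: A
Mark A: refs=G G, marked=A
Mark G: refs=E null C, marked=A G
Mark E: refs=null H, marked=A E G
Mark C: refs=G C E, marked=A C E G
Mark H: refs=D H, marked=A C E G H
Mark D: refs=D, marked=A C D E G H
Unmarked (collected): B F I J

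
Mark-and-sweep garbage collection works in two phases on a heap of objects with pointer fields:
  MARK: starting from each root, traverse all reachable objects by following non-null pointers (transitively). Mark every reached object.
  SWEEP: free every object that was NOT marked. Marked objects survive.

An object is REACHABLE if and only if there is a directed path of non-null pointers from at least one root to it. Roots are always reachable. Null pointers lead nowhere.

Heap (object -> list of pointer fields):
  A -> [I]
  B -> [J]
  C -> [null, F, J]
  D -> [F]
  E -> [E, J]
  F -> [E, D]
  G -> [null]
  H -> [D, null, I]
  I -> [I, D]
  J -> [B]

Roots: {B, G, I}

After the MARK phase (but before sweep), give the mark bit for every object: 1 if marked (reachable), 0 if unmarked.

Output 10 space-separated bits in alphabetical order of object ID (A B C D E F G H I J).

Roots: B G I
Mark B: refs=J, marked=B
Mark G: refs=null, marked=B G
Mark I: refs=I D, marked=B G I
Mark J: refs=B, marked=B G I J
Mark D: refs=F, marked=B D G I J
Mark F: refs=E D, marked=B D F G I J
Mark E: refs=E J, marked=B D E F G I J
Unmarked (collected): A C H

Answer: 0 1 0 1 1 1 1 0 1 1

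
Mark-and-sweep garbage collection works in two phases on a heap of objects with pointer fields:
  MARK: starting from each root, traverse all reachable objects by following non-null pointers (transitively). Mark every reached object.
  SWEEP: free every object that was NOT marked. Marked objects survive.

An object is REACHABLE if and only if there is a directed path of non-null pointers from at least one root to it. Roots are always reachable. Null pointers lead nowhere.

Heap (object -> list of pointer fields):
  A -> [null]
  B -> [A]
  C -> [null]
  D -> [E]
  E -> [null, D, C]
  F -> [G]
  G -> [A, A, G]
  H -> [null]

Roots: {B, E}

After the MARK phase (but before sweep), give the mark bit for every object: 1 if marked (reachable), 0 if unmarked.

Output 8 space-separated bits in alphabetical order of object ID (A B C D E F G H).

Roots: B E
Mark B: refs=A, marked=B
Mark E: refs=null D C, marked=B E
Mark A: refs=null, marked=A B E
Mark D: refs=E, marked=A B D E
Mark C: refs=null, marked=A B C D E
Unmarked (collected): F G H

Answer: 1 1 1 1 1 0 0 0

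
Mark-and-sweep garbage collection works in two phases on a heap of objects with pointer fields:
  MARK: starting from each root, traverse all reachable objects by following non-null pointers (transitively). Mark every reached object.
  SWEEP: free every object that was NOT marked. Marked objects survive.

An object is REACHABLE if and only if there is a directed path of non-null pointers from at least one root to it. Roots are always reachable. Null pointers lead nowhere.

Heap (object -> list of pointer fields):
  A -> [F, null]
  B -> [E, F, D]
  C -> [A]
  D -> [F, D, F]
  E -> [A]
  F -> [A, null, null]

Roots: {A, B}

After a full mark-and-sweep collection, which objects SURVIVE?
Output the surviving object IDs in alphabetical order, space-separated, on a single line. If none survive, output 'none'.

Roots: A B
Mark A: refs=F null, marked=A
Mark B: refs=E F D, marked=A B
Mark F: refs=A null null, marked=A B F
Mark E: refs=A, marked=A B E F
Mark D: refs=F D F, marked=A B D E F
Unmarked (collected): C

Answer: A B D E F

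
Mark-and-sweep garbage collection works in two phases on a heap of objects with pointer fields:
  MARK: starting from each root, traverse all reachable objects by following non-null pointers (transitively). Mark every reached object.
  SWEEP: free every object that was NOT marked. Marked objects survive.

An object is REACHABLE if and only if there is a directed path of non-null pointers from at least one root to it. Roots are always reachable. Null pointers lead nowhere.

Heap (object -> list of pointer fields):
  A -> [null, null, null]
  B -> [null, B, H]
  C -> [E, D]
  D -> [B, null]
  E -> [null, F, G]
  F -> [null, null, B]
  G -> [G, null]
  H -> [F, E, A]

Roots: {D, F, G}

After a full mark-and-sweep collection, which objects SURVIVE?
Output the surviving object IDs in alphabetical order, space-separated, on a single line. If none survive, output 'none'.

Answer: A B D E F G H

Derivation:
Roots: D F G
Mark D: refs=B null, marked=D
Mark F: refs=null null B, marked=D F
Mark G: refs=G null, marked=D F G
Mark B: refs=null B H, marked=B D F G
Mark H: refs=F E A, marked=B D F G H
Mark E: refs=null F G, marked=B D E F G H
Mark A: refs=null null null, marked=A B D E F G H
Unmarked (collected): C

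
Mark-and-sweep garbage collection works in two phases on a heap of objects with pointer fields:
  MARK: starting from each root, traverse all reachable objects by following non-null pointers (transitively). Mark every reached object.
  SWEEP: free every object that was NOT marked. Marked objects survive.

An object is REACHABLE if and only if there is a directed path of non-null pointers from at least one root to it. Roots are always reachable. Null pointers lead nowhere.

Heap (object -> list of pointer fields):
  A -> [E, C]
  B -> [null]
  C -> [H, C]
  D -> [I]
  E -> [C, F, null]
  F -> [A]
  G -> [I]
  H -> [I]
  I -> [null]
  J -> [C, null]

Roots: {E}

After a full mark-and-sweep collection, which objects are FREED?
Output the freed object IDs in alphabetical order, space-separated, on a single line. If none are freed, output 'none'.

Answer: B D G J

Derivation:
Roots: E
Mark E: refs=C F null, marked=E
Mark C: refs=H C, marked=C E
Mark F: refs=A, marked=C E F
Mark H: refs=I, marked=C E F H
Mark A: refs=E C, marked=A C E F H
Mark I: refs=null, marked=A C E F H I
Unmarked (collected): B D G J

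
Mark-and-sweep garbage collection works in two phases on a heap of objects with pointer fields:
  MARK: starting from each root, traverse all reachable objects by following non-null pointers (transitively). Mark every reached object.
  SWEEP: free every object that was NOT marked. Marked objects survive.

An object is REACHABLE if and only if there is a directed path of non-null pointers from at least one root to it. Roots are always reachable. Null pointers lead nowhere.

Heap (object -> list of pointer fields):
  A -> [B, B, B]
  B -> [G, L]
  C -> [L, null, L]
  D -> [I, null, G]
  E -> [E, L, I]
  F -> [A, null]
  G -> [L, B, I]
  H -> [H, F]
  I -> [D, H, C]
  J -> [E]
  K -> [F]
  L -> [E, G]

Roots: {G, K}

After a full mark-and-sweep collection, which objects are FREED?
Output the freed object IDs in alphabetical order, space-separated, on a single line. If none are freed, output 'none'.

Answer: J

Derivation:
Roots: G K
Mark G: refs=L B I, marked=G
Mark K: refs=F, marked=G K
Mark L: refs=E G, marked=G K L
Mark B: refs=G L, marked=B G K L
Mark I: refs=D H C, marked=B G I K L
Mark F: refs=A null, marked=B F G I K L
Mark E: refs=E L I, marked=B E F G I K L
Mark D: refs=I null G, marked=B D E F G I K L
Mark H: refs=H F, marked=B D E F G H I K L
Mark C: refs=L null L, marked=B C D E F G H I K L
Mark A: refs=B B B, marked=A B C D E F G H I K L
Unmarked (collected): J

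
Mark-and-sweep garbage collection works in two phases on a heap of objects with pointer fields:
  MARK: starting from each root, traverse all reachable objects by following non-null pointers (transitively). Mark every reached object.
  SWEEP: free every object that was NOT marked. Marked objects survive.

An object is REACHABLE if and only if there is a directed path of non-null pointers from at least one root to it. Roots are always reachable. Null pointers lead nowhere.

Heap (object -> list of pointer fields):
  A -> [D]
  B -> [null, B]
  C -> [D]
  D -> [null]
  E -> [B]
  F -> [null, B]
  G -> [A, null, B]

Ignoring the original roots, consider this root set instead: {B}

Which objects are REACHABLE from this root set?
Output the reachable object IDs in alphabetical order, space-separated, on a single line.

Answer: B

Derivation:
Roots: B
Mark B: refs=null B, marked=B
Unmarked (collected): A C D E F G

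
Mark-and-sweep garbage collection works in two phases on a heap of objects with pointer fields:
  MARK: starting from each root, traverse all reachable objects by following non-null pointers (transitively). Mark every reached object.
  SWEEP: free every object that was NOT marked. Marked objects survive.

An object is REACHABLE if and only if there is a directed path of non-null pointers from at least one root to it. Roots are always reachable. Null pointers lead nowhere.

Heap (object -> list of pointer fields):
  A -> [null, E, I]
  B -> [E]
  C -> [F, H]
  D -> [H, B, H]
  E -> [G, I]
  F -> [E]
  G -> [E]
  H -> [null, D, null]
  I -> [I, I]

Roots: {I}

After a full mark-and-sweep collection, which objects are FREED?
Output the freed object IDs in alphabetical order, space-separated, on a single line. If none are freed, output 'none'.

Roots: I
Mark I: refs=I I, marked=I
Unmarked (collected): A B C D E F G H

Answer: A B C D E F G H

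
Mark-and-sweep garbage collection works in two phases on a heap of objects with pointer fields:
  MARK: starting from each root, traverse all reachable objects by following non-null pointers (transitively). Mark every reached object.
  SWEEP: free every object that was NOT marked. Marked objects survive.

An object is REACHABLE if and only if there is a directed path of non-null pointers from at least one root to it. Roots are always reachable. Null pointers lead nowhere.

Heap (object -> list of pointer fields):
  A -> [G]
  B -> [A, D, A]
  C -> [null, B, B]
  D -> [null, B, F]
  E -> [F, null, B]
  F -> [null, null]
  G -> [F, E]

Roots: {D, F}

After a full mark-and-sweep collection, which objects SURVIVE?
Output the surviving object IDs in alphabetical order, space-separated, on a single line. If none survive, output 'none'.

Roots: D F
Mark D: refs=null B F, marked=D
Mark F: refs=null null, marked=D F
Mark B: refs=A D A, marked=B D F
Mark A: refs=G, marked=A B D F
Mark G: refs=F E, marked=A B D F G
Mark E: refs=F null B, marked=A B D E F G
Unmarked (collected): C

Answer: A B D E F G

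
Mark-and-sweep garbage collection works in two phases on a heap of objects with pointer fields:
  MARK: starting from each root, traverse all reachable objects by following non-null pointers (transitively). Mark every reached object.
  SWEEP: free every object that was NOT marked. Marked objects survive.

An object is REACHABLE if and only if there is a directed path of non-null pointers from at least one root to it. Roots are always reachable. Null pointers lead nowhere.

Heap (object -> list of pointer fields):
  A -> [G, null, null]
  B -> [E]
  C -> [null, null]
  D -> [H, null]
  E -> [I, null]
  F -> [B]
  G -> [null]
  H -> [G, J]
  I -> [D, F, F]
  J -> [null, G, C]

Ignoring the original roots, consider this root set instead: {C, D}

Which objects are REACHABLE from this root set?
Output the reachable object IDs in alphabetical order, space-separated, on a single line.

Answer: C D G H J

Derivation:
Roots: C D
Mark C: refs=null null, marked=C
Mark D: refs=H null, marked=C D
Mark H: refs=G J, marked=C D H
Mark G: refs=null, marked=C D G H
Mark J: refs=null G C, marked=C D G H J
Unmarked (collected): A B E F I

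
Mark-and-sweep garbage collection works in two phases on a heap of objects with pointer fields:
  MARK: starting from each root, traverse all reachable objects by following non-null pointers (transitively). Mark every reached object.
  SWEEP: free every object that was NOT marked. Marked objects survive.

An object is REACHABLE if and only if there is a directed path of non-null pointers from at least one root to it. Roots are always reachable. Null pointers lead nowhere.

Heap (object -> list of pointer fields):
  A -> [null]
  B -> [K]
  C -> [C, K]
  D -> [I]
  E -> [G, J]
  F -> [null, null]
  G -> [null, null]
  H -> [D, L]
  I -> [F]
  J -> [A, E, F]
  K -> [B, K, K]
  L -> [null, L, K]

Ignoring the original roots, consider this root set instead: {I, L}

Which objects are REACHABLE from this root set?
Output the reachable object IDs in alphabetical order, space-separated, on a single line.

Answer: B F I K L

Derivation:
Roots: I L
Mark I: refs=F, marked=I
Mark L: refs=null L K, marked=I L
Mark F: refs=null null, marked=F I L
Mark K: refs=B K K, marked=F I K L
Mark B: refs=K, marked=B F I K L
Unmarked (collected): A C D E G H J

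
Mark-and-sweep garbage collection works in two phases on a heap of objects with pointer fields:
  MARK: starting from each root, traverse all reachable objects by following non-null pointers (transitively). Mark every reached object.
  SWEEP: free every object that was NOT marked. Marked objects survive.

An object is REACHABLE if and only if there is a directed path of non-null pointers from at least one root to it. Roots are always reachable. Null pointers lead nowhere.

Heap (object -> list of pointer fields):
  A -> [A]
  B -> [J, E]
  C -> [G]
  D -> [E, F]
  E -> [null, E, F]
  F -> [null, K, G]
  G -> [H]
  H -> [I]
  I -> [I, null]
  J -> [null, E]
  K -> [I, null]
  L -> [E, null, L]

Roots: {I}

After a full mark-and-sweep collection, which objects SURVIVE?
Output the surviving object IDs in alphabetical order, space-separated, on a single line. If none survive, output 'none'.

Answer: I

Derivation:
Roots: I
Mark I: refs=I null, marked=I
Unmarked (collected): A B C D E F G H J K L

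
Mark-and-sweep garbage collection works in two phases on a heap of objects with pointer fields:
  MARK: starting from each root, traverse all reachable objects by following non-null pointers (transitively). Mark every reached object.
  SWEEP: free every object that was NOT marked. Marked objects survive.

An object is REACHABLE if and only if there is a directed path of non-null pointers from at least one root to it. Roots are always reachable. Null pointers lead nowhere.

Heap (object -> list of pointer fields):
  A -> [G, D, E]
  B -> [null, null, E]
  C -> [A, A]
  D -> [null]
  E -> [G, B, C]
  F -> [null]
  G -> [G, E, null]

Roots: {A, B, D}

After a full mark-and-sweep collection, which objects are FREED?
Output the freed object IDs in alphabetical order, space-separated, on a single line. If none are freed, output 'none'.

Answer: F

Derivation:
Roots: A B D
Mark A: refs=G D E, marked=A
Mark B: refs=null null E, marked=A B
Mark D: refs=null, marked=A B D
Mark G: refs=G E null, marked=A B D G
Mark E: refs=G B C, marked=A B D E G
Mark C: refs=A A, marked=A B C D E G
Unmarked (collected): F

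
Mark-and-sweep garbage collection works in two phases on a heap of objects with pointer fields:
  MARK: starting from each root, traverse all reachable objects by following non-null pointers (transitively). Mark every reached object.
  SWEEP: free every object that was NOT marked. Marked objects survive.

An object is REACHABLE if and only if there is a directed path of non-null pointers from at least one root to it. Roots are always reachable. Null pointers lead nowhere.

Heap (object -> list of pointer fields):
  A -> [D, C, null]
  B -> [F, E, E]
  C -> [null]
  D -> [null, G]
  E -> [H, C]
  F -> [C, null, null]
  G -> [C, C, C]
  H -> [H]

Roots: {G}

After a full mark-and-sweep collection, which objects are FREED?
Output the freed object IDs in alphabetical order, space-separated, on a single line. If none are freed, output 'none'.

Answer: A B D E F H

Derivation:
Roots: G
Mark G: refs=C C C, marked=G
Mark C: refs=null, marked=C G
Unmarked (collected): A B D E F H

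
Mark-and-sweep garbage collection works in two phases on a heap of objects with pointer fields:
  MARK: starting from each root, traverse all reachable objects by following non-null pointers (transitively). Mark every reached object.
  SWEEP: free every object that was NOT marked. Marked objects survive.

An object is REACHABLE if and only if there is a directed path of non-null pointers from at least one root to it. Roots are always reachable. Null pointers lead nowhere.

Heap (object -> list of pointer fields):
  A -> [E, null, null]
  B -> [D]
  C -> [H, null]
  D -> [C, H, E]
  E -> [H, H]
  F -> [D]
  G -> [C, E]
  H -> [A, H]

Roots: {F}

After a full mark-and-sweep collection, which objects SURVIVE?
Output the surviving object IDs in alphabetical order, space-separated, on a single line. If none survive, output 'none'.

Roots: F
Mark F: refs=D, marked=F
Mark D: refs=C H E, marked=D F
Mark C: refs=H null, marked=C D F
Mark H: refs=A H, marked=C D F H
Mark E: refs=H H, marked=C D E F H
Mark A: refs=E null null, marked=A C D E F H
Unmarked (collected): B G

Answer: A C D E F H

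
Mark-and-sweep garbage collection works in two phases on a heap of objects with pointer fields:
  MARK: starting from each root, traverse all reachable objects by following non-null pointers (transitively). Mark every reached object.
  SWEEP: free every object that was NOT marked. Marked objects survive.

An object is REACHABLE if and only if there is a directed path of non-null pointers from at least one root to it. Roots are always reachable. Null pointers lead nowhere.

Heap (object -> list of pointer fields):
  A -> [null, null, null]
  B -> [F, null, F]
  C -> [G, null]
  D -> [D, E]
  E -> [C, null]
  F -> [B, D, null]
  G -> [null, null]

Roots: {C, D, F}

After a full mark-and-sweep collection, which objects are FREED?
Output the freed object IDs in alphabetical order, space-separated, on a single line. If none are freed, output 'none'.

Roots: C D F
Mark C: refs=G null, marked=C
Mark D: refs=D E, marked=C D
Mark F: refs=B D null, marked=C D F
Mark G: refs=null null, marked=C D F G
Mark E: refs=C null, marked=C D E F G
Mark B: refs=F null F, marked=B C D E F G
Unmarked (collected): A

Answer: A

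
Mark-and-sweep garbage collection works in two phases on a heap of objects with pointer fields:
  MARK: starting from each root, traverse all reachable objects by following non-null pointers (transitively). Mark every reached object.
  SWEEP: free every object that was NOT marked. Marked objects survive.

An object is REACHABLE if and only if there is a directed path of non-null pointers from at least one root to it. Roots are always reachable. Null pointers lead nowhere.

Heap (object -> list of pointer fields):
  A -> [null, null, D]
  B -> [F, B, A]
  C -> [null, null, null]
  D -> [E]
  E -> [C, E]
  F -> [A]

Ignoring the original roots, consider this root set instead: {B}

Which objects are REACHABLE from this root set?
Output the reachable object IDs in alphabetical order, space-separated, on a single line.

Roots: B
Mark B: refs=F B A, marked=B
Mark F: refs=A, marked=B F
Mark A: refs=null null D, marked=A B F
Mark D: refs=E, marked=A B D F
Mark E: refs=C E, marked=A B D E F
Mark C: refs=null null null, marked=A B C D E F
Unmarked (collected): (none)

Answer: A B C D E F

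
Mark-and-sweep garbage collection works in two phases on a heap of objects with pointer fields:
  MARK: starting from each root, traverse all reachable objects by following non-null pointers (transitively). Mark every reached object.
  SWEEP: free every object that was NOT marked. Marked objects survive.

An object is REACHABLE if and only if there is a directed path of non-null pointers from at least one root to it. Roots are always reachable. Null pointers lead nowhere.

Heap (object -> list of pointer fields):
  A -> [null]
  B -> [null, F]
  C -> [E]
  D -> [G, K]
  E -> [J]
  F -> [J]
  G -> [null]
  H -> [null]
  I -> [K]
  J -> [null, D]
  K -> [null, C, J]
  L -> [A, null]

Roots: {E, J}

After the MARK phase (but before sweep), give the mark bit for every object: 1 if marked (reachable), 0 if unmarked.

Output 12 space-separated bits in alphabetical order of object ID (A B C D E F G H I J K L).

Roots: E J
Mark E: refs=J, marked=E
Mark J: refs=null D, marked=E J
Mark D: refs=G K, marked=D E J
Mark G: refs=null, marked=D E G J
Mark K: refs=null C J, marked=D E G J K
Mark C: refs=E, marked=C D E G J K
Unmarked (collected): A B F H I L

Answer: 0 0 1 1 1 0 1 0 0 1 1 0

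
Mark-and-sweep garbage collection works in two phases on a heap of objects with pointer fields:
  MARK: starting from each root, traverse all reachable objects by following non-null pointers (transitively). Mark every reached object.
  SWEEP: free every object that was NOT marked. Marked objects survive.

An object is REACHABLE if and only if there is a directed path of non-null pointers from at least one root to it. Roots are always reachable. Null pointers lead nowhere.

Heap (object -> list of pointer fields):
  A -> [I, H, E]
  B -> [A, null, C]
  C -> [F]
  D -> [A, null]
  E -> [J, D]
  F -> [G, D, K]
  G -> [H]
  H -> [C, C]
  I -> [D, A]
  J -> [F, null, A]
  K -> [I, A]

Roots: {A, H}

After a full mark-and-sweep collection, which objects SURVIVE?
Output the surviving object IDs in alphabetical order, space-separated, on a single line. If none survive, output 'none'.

Roots: A H
Mark A: refs=I H E, marked=A
Mark H: refs=C C, marked=A H
Mark I: refs=D A, marked=A H I
Mark E: refs=J D, marked=A E H I
Mark C: refs=F, marked=A C E H I
Mark D: refs=A null, marked=A C D E H I
Mark J: refs=F null A, marked=A C D E H I J
Mark F: refs=G D K, marked=A C D E F H I J
Mark G: refs=H, marked=A C D E F G H I J
Mark K: refs=I A, marked=A C D E F G H I J K
Unmarked (collected): B

Answer: A C D E F G H I J K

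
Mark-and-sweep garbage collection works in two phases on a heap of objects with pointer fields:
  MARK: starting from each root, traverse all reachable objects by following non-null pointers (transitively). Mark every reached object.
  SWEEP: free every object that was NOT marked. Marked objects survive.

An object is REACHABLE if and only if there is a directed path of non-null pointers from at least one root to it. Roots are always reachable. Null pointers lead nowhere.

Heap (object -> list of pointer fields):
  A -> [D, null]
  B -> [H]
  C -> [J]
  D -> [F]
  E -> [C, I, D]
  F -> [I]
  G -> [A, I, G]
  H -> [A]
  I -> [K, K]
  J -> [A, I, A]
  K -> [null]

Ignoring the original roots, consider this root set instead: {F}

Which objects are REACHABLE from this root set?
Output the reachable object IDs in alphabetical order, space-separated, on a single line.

Roots: F
Mark F: refs=I, marked=F
Mark I: refs=K K, marked=F I
Mark K: refs=null, marked=F I K
Unmarked (collected): A B C D E G H J

Answer: F I K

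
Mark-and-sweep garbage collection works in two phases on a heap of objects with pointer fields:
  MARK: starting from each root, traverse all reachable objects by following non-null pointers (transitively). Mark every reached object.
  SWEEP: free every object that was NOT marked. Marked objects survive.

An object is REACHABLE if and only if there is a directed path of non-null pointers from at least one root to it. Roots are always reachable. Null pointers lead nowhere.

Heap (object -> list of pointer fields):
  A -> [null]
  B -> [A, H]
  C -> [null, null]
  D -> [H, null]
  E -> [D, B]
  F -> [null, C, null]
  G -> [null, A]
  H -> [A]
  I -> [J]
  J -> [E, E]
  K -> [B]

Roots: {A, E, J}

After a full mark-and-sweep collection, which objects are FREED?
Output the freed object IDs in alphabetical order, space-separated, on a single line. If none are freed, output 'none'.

Answer: C F G I K

Derivation:
Roots: A E J
Mark A: refs=null, marked=A
Mark E: refs=D B, marked=A E
Mark J: refs=E E, marked=A E J
Mark D: refs=H null, marked=A D E J
Mark B: refs=A H, marked=A B D E J
Mark H: refs=A, marked=A B D E H J
Unmarked (collected): C F G I K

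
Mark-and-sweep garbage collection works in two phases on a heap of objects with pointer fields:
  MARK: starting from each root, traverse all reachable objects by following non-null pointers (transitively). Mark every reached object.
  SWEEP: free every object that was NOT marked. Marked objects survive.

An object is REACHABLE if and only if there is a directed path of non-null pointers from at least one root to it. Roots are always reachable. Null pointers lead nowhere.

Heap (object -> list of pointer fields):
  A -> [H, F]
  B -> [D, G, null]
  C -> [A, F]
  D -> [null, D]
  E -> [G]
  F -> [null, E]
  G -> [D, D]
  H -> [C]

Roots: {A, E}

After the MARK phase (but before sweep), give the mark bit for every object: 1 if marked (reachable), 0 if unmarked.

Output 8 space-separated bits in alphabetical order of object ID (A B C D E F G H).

Answer: 1 0 1 1 1 1 1 1

Derivation:
Roots: A E
Mark A: refs=H F, marked=A
Mark E: refs=G, marked=A E
Mark H: refs=C, marked=A E H
Mark F: refs=null E, marked=A E F H
Mark G: refs=D D, marked=A E F G H
Mark C: refs=A F, marked=A C E F G H
Mark D: refs=null D, marked=A C D E F G H
Unmarked (collected): B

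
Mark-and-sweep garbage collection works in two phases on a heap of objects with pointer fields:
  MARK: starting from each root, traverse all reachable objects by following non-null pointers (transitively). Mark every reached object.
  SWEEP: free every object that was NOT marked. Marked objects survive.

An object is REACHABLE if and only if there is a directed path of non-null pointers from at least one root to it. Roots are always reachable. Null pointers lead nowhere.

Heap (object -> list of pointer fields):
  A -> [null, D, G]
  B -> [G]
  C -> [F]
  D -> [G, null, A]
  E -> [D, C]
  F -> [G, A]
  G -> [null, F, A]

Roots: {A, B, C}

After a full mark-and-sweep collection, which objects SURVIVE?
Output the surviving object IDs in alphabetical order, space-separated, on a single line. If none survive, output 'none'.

Answer: A B C D F G

Derivation:
Roots: A B C
Mark A: refs=null D G, marked=A
Mark B: refs=G, marked=A B
Mark C: refs=F, marked=A B C
Mark D: refs=G null A, marked=A B C D
Mark G: refs=null F A, marked=A B C D G
Mark F: refs=G A, marked=A B C D F G
Unmarked (collected): E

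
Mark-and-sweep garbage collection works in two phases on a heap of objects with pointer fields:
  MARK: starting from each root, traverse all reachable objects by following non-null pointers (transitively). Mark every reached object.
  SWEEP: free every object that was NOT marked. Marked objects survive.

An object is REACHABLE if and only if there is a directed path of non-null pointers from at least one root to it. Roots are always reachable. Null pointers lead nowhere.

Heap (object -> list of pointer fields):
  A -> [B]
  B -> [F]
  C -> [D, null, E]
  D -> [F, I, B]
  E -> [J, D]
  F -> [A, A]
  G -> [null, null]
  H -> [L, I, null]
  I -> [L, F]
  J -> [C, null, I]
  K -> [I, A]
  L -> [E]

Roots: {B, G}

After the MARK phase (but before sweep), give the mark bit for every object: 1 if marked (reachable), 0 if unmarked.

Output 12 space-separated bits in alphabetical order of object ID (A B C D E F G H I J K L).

Roots: B G
Mark B: refs=F, marked=B
Mark G: refs=null null, marked=B G
Mark F: refs=A A, marked=B F G
Mark A: refs=B, marked=A B F G
Unmarked (collected): C D E H I J K L

Answer: 1 1 0 0 0 1 1 0 0 0 0 0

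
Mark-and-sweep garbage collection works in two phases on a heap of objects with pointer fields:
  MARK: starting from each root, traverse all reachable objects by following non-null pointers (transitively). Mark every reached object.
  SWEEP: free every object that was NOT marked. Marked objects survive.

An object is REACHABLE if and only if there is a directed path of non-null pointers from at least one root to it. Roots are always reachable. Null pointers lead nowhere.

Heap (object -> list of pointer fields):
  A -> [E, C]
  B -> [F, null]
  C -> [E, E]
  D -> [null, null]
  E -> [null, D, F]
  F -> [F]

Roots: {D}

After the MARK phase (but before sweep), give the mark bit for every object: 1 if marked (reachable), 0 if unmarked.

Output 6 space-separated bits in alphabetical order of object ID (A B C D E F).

Roots: D
Mark D: refs=null null, marked=D
Unmarked (collected): A B C E F

Answer: 0 0 0 1 0 0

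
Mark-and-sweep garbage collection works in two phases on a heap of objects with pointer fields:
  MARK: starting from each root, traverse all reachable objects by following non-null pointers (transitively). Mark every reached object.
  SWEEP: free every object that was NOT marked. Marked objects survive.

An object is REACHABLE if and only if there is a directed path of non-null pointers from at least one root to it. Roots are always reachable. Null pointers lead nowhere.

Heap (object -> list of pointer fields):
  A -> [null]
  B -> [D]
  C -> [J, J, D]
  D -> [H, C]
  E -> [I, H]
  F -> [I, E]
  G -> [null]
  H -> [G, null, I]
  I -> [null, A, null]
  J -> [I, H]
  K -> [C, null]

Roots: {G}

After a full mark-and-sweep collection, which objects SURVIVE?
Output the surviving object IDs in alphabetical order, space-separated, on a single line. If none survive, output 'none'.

Answer: G

Derivation:
Roots: G
Mark G: refs=null, marked=G
Unmarked (collected): A B C D E F H I J K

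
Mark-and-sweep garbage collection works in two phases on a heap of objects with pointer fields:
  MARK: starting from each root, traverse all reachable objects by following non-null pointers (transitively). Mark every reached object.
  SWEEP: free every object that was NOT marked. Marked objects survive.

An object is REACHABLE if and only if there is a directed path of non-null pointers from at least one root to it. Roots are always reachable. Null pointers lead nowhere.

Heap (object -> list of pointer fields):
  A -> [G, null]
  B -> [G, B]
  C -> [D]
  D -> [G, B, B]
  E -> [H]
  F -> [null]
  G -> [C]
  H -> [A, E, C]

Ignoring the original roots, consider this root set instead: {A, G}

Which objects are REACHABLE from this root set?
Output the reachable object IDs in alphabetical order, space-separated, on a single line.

Roots: A G
Mark A: refs=G null, marked=A
Mark G: refs=C, marked=A G
Mark C: refs=D, marked=A C G
Mark D: refs=G B B, marked=A C D G
Mark B: refs=G B, marked=A B C D G
Unmarked (collected): E F H

Answer: A B C D G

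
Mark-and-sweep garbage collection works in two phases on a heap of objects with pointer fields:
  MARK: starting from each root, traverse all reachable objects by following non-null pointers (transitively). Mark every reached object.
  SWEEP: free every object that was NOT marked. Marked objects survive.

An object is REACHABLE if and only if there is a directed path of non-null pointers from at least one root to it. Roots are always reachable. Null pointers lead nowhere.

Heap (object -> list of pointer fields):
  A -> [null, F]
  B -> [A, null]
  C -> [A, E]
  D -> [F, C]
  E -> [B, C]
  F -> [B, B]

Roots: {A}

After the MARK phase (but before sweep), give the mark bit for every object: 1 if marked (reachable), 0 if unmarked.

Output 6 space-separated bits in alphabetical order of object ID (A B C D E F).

Roots: A
Mark A: refs=null F, marked=A
Mark F: refs=B B, marked=A F
Mark B: refs=A null, marked=A B F
Unmarked (collected): C D E

Answer: 1 1 0 0 0 1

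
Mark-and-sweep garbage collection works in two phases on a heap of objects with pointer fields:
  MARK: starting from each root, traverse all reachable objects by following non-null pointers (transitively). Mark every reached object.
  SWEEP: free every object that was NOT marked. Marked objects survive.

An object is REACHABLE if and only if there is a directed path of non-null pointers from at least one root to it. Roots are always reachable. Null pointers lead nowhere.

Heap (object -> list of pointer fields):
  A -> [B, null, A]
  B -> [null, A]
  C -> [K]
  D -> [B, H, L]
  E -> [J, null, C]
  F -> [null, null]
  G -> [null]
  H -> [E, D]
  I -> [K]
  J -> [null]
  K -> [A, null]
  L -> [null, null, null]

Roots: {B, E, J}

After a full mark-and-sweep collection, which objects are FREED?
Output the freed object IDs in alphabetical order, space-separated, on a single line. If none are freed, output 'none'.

Answer: D F G H I L

Derivation:
Roots: B E J
Mark B: refs=null A, marked=B
Mark E: refs=J null C, marked=B E
Mark J: refs=null, marked=B E J
Mark A: refs=B null A, marked=A B E J
Mark C: refs=K, marked=A B C E J
Mark K: refs=A null, marked=A B C E J K
Unmarked (collected): D F G H I L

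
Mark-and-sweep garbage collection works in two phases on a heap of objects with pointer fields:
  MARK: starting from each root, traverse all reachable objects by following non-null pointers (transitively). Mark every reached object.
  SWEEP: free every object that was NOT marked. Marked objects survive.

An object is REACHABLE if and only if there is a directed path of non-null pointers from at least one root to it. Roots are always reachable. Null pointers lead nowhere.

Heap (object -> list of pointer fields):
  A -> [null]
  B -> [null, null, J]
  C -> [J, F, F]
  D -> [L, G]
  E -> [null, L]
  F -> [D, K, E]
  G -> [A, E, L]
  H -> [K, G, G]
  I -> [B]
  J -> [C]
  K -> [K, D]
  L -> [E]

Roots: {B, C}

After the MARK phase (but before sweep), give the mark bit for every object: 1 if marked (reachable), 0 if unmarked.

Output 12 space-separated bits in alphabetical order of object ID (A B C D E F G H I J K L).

Roots: B C
Mark B: refs=null null J, marked=B
Mark C: refs=J F F, marked=B C
Mark J: refs=C, marked=B C J
Mark F: refs=D K E, marked=B C F J
Mark D: refs=L G, marked=B C D F J
Mark K: refs=K D, marked=B C D F J K
Mark E: refs=null L, marked=B C D E F J K
Mark L: refs=E, marked=B C D E F J K L
Mark G: refs=A E L, marked=B C D E F G J K L
Mark A: refs=null, marked=A B C D E F G J K L
Unmarked (collected): H I

Answer: 1 1 1 1 1 1 1 0 0 1 1 1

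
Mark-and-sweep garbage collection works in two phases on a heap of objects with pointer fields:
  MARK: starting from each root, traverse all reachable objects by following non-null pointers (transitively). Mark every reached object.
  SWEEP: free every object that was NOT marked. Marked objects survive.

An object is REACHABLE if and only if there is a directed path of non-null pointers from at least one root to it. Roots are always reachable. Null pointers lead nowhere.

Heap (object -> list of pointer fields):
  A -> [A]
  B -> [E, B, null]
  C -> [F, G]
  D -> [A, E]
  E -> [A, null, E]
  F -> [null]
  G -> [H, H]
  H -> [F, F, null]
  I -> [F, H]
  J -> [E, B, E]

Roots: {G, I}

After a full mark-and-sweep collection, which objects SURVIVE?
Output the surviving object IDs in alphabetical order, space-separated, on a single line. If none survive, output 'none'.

Roots: G I
Mark G: refs=H H, marked=G
Mark I: refs=F H, marked=G I
Mark H: refs=F F null, marked=G H I
Mark F: refs=null, marked=F G H I
Unmarked (collected): A B C D E J

Answer: F G H I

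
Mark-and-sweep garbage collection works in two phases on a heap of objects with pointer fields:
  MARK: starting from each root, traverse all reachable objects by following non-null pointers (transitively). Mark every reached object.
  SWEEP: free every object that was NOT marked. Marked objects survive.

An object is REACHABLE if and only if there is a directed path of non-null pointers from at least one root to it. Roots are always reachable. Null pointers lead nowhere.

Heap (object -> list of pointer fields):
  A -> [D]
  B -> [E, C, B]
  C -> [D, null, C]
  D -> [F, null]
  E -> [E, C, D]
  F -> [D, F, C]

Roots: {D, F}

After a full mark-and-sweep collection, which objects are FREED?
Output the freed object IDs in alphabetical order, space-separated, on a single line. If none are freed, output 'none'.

Answer: A B E

Derivation:
Roots: D F
Mark D: refs=F null, marked=D
Mark F: refs=D F C, marked=D F
Mark C: refs=D null C, marked=C D F
Unmarked (collected): A B E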